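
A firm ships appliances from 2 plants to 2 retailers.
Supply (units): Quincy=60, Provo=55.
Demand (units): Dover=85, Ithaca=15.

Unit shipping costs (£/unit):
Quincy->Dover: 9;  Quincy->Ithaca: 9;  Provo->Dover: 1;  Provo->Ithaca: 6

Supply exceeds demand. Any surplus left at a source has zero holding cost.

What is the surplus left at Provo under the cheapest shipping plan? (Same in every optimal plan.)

An optimal plan:
  Quincy–Dover: 30 units
  Quincy–Ithaca: 15 units
  Provo–Dover: 55 units
Total cost = £460.
Provo ships 55 of its 55, leaving 0.

0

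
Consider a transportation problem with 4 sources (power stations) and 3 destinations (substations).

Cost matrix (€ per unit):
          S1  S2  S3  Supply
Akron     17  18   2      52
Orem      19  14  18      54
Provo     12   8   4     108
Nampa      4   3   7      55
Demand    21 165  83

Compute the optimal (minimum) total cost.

1786

One minimum-cost allocation:
  Akron to S3: 52 × €2 = €104
  Orem to S2: 54 × €14 = €756
  Provo to S2: 77 × €8 = €616
  Provo to S3: 31 × €4 = €124
  Nampa to S1: 21 × €4 = €84
  Nampa to S2: 34 × €3 = €102
Total = 104 + 756 + 616 + 124 + 84 + 102 = €1786.
(Supply check: Akron ships 52; Orem ships 54; Provo ships 108; Nampa ships 55.)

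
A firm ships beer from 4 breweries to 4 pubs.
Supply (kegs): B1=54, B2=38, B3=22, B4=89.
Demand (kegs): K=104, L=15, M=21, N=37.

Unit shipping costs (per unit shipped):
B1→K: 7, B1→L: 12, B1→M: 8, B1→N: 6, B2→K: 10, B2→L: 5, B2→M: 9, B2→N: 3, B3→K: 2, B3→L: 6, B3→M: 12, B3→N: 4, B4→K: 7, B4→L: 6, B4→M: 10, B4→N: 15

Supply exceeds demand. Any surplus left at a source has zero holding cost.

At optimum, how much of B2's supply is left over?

An optimal plan:
  B1->K: 7 × 7 = 49
  B1->M: 21 × 8 = 168
  B2->L: 1 × 5 = 5
  B2->N: 37 × 3 = 111
  B3->K: 22 × 2 = 44
  B4->K: 75 × 7 = 525
  B4->L: 14 × 6 = 84
Total cost = 986.
B2 ships 38 of its 38, leaving 0.

0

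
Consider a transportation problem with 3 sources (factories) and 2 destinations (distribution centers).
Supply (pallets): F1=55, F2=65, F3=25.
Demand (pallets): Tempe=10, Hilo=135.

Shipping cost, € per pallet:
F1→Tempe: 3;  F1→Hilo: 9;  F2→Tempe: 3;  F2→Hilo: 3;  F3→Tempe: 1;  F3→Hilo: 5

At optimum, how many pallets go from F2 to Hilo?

The minimum-cost plan:
  F1→Tempe: 10 pallets
  F1→Hilo: 45 pallets
  F2→Hilo: 65 pallets
  F3→Hilo: 25 pallets
Total cost = €755.
So F2→Hilo carries 65 pallets.

65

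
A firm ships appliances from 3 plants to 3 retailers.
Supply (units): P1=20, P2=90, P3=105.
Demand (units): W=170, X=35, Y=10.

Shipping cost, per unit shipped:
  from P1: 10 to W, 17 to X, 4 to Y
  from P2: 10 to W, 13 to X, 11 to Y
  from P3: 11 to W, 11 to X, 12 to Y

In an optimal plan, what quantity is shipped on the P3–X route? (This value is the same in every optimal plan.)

35

Optimal shipments:
  P1→W: 10 × 10 = 100
  P1→Y: 10 × 4 = 40
  P2→W: 90 × 10 = 900
  P3→W: 70 × 11 = 770
  P3→X: 35 × 11 = 385
Total cost = 2195.
So P3→X carries 35 units.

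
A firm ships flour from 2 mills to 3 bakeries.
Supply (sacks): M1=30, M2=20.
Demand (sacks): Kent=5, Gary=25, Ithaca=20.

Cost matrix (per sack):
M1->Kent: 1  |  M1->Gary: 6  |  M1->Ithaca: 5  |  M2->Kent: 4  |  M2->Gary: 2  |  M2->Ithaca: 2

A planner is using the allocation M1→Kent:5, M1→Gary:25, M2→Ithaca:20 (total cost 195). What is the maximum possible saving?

20

Current plan cost = 5·1 + 25·6 + 20·2 = 195.
Optimal plan:
  M1–Kent: 5 × 1 = 5
  M1–Gary: 5 × 6 = 30
  M1–Ithaca: 20 × 5 = 100
  M2–Gary: 20 × 2 = 40
Optimal cost = 175.
Saving = 195 − 175 = 20.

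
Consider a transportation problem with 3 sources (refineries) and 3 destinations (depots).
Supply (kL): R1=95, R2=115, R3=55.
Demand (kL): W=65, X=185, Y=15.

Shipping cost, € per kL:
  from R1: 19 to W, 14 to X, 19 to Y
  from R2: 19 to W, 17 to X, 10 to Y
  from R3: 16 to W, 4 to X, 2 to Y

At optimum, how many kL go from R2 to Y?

Solving gives:
  R1 to X: 95 × €14 = €1330
  R2 to W: 65 × €19 = €1235
  R2 to X: 35 × €17 = €595
  R2 to Y: 15 × €10 = €150
  R3 to X: 55 × €4 = €220
Total cost = €3530.
So R2→Y carries 15 kL.

15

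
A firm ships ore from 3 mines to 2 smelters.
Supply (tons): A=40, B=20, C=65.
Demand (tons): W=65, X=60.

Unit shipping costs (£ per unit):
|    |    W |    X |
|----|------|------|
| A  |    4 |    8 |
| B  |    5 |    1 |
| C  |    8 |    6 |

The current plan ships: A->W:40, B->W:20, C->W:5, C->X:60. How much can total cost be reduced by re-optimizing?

40

Current plan cost = 40·4 + 20·5 + 5·8 + 60·6 = £660.
Optimal plan:
  A–W: 40 × £4 = £160
  B–X: 20 × £1 = £20
  C–W: 25 × £8 = £200
  C–X: 40 × £6 = £240
Optimal cost = £620.
Saving = 660 − 620 = £40.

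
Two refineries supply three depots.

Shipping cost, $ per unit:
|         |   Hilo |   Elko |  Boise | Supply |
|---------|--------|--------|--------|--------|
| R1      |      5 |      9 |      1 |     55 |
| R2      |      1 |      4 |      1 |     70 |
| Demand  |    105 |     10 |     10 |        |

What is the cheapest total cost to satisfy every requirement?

A cheapest plan:
  R1→Hilo: 45 × $5 = $225
  R1→Boise: 10 × $1 = $10
  R2→Hilo: 60 × $1 = $60
  R2→Elko: 10 × $4 = $40
Total = 225 + 10 + 60 + 40 = $335.

335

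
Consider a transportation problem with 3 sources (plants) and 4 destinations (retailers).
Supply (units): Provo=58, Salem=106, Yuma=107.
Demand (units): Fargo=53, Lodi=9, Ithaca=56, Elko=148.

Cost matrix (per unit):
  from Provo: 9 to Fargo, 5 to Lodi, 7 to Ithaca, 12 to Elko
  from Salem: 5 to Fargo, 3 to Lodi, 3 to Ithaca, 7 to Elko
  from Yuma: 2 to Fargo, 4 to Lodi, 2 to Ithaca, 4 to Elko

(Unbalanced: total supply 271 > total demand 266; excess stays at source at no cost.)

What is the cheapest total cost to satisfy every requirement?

Optimal allocation:
  Provo to Lodi: 9 units
  Provo to Ithaca: 44 units
  Salem to Fargo: 53 units
  Salem to Ithaca: 12 units
  Salem to Elko: 41 units
  Yuma to Elko: 107 units
Total cost = 1369.
(Supply check: Provo ships 53; Salem ships 106; Yuma ships 107.)

1369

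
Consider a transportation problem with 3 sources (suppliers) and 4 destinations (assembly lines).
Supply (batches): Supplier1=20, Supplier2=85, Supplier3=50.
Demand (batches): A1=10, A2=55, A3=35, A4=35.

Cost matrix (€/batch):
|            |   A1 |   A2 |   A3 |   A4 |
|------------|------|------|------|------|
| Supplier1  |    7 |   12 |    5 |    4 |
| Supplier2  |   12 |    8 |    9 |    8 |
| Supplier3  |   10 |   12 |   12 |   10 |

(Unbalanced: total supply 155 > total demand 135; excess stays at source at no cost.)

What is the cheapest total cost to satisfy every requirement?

1095

Optimal allocation:
  Supplier1–A3: 20 × €5 = €100
  Supplier2–A2: 55 × €8 = €440
  Supplier2–A3: 15 × €9 = €135
  Supplier2–A4: 15 × €8 = €120
  Supplier3–A1: 10 × €10 = €100
  Supplier3–A4: 20 × €10 = €200
Total = 100 + 440 + 135 + 120 + 100 + 200 = €1095.
(Supply check: Supplier1 ships 20; Supplier2 ships 85; Supplier3 ships 30.)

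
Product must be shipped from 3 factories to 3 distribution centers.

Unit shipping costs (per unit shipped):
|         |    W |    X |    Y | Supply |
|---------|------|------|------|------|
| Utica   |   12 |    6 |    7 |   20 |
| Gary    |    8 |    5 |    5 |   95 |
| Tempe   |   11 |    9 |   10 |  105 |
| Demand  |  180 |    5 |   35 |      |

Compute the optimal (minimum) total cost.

One minimum-cost allocation:
  Utica→X: 5 × 6 = 30
  Utica→Y: 15 × 7 = 105
  Gary→W: 75 × 8 = 600
  Gary→Y: 20 × 5 = 100
  Tempe→W: 105 × 11 = 1155
Total = 30 + 105 + 600 + 100 + 1155 = 1990.
(Supply check: Utica ships 20; Gary ships 95; Tempe ships 105.)

1990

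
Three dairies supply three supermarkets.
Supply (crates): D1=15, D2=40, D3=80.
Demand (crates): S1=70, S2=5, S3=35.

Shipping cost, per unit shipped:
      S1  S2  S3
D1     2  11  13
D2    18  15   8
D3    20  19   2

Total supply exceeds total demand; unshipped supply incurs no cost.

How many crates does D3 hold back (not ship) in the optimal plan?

Minimum-cost shipments:
  D1->S1: 15 crates
  D2->S1: 35 crates
  D2->S2: 5 crates
  D3->S1: 20 crates
  D3->S3: 35 crates
Total cost = 1205.
D3 ships 55 of its 80, leaving 25.

25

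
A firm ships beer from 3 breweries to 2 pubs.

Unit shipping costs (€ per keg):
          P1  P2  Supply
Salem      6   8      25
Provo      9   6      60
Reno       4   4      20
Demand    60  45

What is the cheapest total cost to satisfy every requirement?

635

An optimal shipping plan:
  Salem->P1: 25 kegs
  Provo->P1: 15 kegs
  Provo->P2: 45 kegs
  Reno->P1: 20 kegs
Total cost = €635.
(Supply check: Salem ships 25; Provo ships 60; Reno ships 20.)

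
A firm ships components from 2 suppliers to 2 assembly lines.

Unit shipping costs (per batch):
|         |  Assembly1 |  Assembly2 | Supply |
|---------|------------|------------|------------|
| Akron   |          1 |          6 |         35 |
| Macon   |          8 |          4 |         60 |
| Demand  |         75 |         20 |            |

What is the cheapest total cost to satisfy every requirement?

435

An optimal shipping plan:
  Akron–Assembly1: 35 × 1 = 35
  Macon–Assembly1: 40 × 8 = 320
  Macon–Assembly2: 20 × 4 = 80
Total = 35 + 320 + 80 = 435.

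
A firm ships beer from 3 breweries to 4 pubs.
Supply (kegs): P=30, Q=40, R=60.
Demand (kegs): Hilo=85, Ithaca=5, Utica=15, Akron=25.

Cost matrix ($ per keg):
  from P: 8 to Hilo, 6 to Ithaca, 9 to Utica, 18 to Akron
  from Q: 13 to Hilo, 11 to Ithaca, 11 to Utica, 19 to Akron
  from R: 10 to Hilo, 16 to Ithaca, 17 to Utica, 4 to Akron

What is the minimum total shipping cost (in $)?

One minimum-cost allocation:
  P->Hilo: 25 × $8 = $200
  P->Ithaca: 5 × $6 = $30
  Q->Hilo: 25 × $13 = $325
  Q->Utica: 15 × $11 = $165
  R->Hilo: 35 × $10 = $350
  R->Akron: 25 × $4 = $100
Total = 200 + 30 + 325 + 165 + 350 + 100 = $1170.

1170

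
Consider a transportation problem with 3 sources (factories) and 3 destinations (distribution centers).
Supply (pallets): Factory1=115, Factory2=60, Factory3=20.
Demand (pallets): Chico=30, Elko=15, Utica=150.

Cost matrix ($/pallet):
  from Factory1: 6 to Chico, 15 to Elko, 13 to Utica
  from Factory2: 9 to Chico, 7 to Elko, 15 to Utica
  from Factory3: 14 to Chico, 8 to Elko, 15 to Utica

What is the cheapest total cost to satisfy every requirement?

2365

A cheapest plan:
  Factory1→Chico: 30 × $6 = $180
  Factory1→Utica: 85 × $13 = $1105
  Factory2→Elko: 15 × $7 = $105
  Factory2→Utica: 45 × $15 = $675
  Factory3→Utica: 20 × $15 = $300
Total = 180 + 1105 + 105 + 675 + 300 = $2365.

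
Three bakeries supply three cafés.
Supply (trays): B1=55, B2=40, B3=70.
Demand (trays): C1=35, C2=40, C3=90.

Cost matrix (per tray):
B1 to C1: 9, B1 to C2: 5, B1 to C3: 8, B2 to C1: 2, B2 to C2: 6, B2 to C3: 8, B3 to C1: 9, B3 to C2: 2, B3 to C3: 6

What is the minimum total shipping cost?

Optimal allocation:
  B1–C3: 55 trays
  B2–C1: 35 trays
  B2–C3: 5 trays
  B3–C2: 40 trays
  B3–C3: 30 trays
Total cost = 810.
(Supply check: B1 ships 55; B2 ships 40; B3 ships 70.)

810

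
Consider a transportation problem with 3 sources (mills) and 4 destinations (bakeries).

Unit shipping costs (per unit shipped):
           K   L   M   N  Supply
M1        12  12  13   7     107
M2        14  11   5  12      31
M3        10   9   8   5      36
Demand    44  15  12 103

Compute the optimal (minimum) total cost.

A cheapest plan:
  M1->K: 4 × 12 = 48
  M1->N: 103 × 7 = 721
  M2->K: 4 × 14 = 56
  M2->L: 15 × 11 = 165
  M2->M: 12 × 5 = 60
  M3->K: 36 × 10 = 360
Total = 48 + 721 + 56 + 165 + 60 + 360 = 1410.
(Supply check: M1 ships 107; M2 ships 31; M3 ships 36.)

1410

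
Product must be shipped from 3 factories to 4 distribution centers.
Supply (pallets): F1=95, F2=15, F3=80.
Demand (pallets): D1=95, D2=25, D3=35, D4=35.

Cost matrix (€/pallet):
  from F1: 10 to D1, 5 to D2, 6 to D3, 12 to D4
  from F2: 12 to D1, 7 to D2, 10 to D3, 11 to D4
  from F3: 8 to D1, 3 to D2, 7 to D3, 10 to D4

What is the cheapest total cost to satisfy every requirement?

A cheapest plan:
  F1–D1: 15 × €10 = €150
  F1–D2: 25 × €5 = €125
  F1–D3: 35 × €6 = €210
  F1–D4: 20 × €12 = €240
  F2–D4: 15 × €11 = €165
  F3–D1: 80 × €8 = €640
Total = 150 + 125 + 210 + 240 + 165 + 640 = €1530.
(Supply check: F1 ships 95; F2 ships 15; F3 ships 80.)

1530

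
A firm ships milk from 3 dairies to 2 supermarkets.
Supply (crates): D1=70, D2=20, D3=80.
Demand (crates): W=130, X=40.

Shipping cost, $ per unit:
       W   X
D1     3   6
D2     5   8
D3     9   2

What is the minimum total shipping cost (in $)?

750

One minimum-cost allocation:
  D1→W: 70 crates
  D2→W: 20 crates
  D3→W: 40 crates
  D3→X: 40 crates
Total cost = $750.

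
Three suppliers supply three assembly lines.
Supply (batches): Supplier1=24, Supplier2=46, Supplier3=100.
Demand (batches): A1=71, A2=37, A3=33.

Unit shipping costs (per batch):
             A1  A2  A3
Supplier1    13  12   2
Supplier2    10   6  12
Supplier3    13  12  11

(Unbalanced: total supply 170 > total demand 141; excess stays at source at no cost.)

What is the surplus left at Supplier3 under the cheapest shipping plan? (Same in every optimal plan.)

Minimum-cost shipments:
  Supplier1->A3: 24 batches
  Supplier2->A1: 9 batches
  Supplier2->A2: 37 batches
  Supplier3->A1: 62 batches
  Supplier3->A3: 9 batches
Total cost = 1265.
Supplier3 ships 71 of its 100, leaving 29.

29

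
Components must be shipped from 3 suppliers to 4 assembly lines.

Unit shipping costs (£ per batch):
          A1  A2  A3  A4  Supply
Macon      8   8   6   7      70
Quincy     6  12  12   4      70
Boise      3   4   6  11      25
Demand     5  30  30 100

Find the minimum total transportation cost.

One minimum-cost allocation:
  Macon->A2: 10 × £8 = £80
  Macon->A3: 30 × £6 = £180
  Macon->A4: 30 × £7 = £210
  Quincy->A4: 70 × £4 = £280
  Boise->A1: 5 × £3 = £15
  Boise->A2: 20 × £4 = £80
Total = 80 + 180 + 210 + 280 + 15 + 80 = £845.

845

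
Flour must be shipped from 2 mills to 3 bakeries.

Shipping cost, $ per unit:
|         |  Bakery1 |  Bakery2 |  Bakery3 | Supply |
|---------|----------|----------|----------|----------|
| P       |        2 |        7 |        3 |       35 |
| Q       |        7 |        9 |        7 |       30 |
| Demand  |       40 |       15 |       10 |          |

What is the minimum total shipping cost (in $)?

A cheapest plan:
  P to Bakery1: 35 × $2 = $70
  Q to Bakery1: 5 × $7 = $35
  Q to Bakery2: 15 × $9 = $135
  Q to Bakery3: 10 × $7 = $70
Total = 70 + 35 + 135 + 70 = $310.
(Supply check: P ships 35; Q ships 30.)

310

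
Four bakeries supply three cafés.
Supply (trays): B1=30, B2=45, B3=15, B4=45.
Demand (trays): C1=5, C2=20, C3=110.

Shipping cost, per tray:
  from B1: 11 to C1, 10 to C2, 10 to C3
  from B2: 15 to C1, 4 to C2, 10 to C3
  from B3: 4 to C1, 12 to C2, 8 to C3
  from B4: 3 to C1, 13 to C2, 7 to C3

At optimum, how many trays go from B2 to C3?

25

The minimum-cost plan:
  B1 to C3: 30 × 10 = 300
  B2 to C2: 20 × 4 = 80
  B2 to C3: 25 × 10 = 250
  B3 to C1: 5 × 4 = 20
  B3 to C3: 10 × 8 = 80
  B4 to C3: 45 × 7 = 315
Total cost = 1045.
So B2→C3 carries 25 trays.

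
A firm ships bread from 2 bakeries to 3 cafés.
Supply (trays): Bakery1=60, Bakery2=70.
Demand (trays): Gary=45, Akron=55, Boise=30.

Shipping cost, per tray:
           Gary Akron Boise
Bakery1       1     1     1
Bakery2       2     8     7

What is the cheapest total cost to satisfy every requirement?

325

A cheapest plan:
  Bakery1→Akron: 55 × 1 = 55
  Bakery1→Boise: 5 × 1 = 5
  Bakery2→Gary: 45 × 2 = 90
  Bakery2→Boise: 25 × 7 = 175
Total = 55 + 5 + 90 + 175 = 325.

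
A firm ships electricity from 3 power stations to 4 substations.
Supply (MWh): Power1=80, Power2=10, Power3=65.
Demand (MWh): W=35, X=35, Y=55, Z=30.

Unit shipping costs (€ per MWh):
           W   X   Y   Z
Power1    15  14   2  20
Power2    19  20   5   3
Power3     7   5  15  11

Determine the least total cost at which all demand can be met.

980

An optimal shipping plan:
  Power1→W: 25 × €15 = €375
  Power1→Y: 55 × €2 = €110
  Power2→Z: 10 × €3 = €30
  Power3→W: 10 × €7 = €70
  Power3→X: 35 × €5 = €175
  Power3→Z: 20 × €11 = €220
Total = 375 + 110 + 30 + 70 + 175 + 220 = €980.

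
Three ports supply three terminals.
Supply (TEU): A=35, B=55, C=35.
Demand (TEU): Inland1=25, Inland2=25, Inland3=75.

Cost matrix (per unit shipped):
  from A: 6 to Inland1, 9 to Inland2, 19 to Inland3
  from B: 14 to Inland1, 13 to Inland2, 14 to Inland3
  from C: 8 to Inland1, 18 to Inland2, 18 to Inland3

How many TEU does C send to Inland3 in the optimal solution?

20

Solving gives:
  A to Inland1: 10 × 6 = 60
  A to Inland2: 25 × 9 = 225
  B to Inland3: 55 × 14 = 770
  C to Inland1: 15 × 8 = 120
  C to Inland3: 20 × 18 = 360
Total cost = 1535.
So C→Inland3 carries 20 TEU.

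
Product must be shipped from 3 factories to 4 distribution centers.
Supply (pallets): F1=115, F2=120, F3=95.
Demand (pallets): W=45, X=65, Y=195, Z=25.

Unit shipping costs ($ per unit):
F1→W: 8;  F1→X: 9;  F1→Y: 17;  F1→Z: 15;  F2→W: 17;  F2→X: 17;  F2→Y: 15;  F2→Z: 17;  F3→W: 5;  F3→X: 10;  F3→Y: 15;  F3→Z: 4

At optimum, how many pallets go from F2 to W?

Optimal shipments:
  F1→X: 65 × $9 = $585
  F1→Y: 50 × $17 = $850
  F2→Y: 120 × $15 = $1800
  F3→W: 45 × $5 = $225
  F3→Y: 25 × $15 = $375
  F3→Z: 25 × $4 = $100
Total cost = $3935.
The route F2→W is not used.

0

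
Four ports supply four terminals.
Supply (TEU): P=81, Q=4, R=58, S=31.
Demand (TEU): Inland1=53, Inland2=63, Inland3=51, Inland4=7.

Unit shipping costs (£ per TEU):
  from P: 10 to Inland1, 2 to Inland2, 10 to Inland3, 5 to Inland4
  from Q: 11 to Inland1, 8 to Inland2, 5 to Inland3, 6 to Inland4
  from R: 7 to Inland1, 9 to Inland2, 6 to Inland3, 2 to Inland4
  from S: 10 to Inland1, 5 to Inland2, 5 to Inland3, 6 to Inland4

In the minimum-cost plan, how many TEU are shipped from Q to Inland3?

4

Optimal shipments:
  P->Inland1: 11 TEU
  P->Inland2: 63 TEU
  P->Inland4: 7 TEU
  Q->Inland3: 4 TEU
  R->Inland1: 42 TEU
  R->Inland3: 16 TEU
  S->Inland3: 31 TEU
Total cost = £836.
So Q→Inland3 carries 4 TEU.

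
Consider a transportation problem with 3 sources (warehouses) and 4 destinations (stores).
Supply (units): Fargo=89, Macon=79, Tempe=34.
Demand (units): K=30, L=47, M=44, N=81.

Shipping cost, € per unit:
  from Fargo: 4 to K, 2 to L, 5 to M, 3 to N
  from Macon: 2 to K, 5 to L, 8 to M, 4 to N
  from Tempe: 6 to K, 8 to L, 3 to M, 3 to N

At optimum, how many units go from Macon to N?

49

Solving gives:
  Fargo to L: 47 × €2 = €94
  Fargo to M: 10 × €5 = €50
  Fargo to N: 32 × €3 = €96
  Macon to K: 30 × €2 = €60
  Macon to N: 49 × €4 = €196
  Tempe to M: 34 × €3 = €102
Total cost = €598.
So Macon→N carries 49 units.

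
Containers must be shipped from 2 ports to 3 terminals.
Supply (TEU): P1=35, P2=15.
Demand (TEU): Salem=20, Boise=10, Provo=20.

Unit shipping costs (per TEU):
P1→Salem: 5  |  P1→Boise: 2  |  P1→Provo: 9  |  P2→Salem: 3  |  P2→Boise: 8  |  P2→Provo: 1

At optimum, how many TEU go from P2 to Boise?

0

The minimum-cost plan:
  P1 to Salem: 20 × 5 = 100
  P1 to Boise: 10 × 2 = 20
  P1 to Provo: 5 × 9 = 45
  P2 to Provo: 15 × 1 = 15
Total cost = 180.
The route P2→Boise is not used.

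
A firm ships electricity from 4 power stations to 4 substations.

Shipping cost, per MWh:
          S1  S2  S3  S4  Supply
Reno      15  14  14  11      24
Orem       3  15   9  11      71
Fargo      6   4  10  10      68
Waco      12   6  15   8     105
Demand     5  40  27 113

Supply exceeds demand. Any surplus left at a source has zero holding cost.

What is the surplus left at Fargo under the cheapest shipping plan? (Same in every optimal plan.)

20

Minimum-cost shipments:
  Orem–S1: 5 × 3 = 15
  Orem–S3: 27 × 9 = 243
  Fargo–S2: 40 × 4 = 160
  Fargo–S4: 8 × 10 = 80
  Waco–S4: 105 × 8 = 840
Total cost = 1338.
Fargo ships 48 of its 68, leaving 20.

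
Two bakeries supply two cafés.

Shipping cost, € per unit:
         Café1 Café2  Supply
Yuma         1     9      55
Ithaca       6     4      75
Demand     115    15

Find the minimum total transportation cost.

475

An optimal shipping plan:
  Yuma→Café1: 55 trays
  Ithaca→Café1: 60 trays
  Ithaca→Café2: 15 trays
Total cost = €475.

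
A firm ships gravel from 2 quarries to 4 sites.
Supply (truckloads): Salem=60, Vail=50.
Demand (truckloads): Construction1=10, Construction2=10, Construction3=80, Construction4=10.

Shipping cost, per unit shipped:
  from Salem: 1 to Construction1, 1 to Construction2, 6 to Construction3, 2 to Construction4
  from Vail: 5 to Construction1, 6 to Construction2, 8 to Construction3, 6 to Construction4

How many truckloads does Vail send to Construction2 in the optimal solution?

0

Solving gives:
  Salem–Construction1: 10 × 1 = 10
  Salem–Construction2: 10 × 1 = 10
  Salem–Construction3: 30 × 6 = 180
  Salem–Construction4: 10 × 2 = 20
  Vail–Construction3: 50 × 8 = 400
Total cost = 620.
The route Vail→Construction2 is not used.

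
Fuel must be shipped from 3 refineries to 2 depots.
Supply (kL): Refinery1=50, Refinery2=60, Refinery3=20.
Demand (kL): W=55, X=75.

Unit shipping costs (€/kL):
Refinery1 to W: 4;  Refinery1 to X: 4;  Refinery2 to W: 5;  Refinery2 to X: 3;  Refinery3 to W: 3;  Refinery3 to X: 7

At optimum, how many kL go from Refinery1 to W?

Optimal shipments:
  Refinery1 to W: 35 × €4 = €140
  Refinery1 to X: 15 × €4 = €60
  Refinery2 to X: 60 × €3 = €180
  Refinery3 to W: 20 × €3 = €60
Total cost = €440.
So Refinery1→W carries 35 kL.

35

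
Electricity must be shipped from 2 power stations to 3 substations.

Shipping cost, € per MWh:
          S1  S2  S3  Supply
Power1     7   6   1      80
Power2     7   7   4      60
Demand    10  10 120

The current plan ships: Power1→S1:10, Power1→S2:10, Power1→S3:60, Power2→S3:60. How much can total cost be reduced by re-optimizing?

Current plan cost = 10·7 + 10·6 + 60·1 + 60·4 = €430.
Optimal plan:
  Power1->S3: 80 × €1 = €80
  Power2->S1: 10 × €7 = €70
  Power2->S2: 10 × €7 = €70
  Power2->S3: 40 × €4 = €160
Optimal cost = €380.
Saving = 430 − 380 = €50.

50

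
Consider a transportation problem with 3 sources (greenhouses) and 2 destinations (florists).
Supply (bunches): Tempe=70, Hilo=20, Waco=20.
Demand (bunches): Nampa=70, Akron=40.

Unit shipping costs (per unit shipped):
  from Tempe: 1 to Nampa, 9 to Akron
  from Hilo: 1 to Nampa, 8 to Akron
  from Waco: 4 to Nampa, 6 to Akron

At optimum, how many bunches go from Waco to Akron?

Solving gives:
  Tempe→Nampa: 70 bunches
  Hilo→Akron: 20 bunches
  Waco→Akron: 20 bunches
Total cost = 350.
So Waco→Akron carries 20 bunches.

20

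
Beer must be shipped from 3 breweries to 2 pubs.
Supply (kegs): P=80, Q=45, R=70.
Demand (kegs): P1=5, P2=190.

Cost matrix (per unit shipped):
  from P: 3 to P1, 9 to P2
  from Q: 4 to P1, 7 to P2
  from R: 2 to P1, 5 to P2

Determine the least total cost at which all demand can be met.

Optimal allocation:
  P to P1: 5 × 3 = 15
  P to P2: 75 × 9 = 675
  Q to P2: 45 × 7 = 315
  R to P2: 70 × 5 = 350
Total = 15 + 675 + 315 + 350 = 1355.
(Supply check: P ships 80; Q ships 45; R ships 70.)

1355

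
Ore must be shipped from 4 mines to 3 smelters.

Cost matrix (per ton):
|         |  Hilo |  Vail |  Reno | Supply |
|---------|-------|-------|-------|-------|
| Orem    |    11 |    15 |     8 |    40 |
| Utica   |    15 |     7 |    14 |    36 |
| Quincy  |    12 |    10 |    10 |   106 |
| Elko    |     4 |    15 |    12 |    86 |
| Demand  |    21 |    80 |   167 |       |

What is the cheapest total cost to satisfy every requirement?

One minimum-cost allocation:
  Orem->Reno: 40 × 8 = 320
  Utica->Vail: 36 × 7 = 252
  Quincy->Vail: 44 × 10 = 440
  Quincy->Reno: 62 × 10 = 620
  Elko->Hilo: 21 × 4 = 84
  Elko->Reno: 65 × 12 = 780
Total = 320 + 252 + 440 + 620 + 84 + 780 = 2496.
(Supply check: Orem ships 40; Utica ships 36; Quincy ships 106; Elko ships 86.)

2496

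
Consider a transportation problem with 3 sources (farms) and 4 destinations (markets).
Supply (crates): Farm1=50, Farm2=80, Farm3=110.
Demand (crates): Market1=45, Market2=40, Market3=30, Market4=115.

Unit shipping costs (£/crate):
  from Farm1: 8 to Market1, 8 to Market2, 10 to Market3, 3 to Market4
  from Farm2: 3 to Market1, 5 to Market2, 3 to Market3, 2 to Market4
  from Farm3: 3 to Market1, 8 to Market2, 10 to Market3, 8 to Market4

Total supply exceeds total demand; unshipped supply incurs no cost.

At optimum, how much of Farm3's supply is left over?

An optimal plan:
  Farm1->Market4: 50 × £3 = £150
  Farm2->Market3: 30 × £3 = £90
  Farm2->Market4: 50 × £2 = £100
  Farm3->Market1: 45 × £3 = £135
  Farm3->Market2: 40 × £8 = £320
  Farm3->Market4: 15 × £8 = £120
Total cost = £915.
Farm3 ships 100 of its 110, leaving 10.

10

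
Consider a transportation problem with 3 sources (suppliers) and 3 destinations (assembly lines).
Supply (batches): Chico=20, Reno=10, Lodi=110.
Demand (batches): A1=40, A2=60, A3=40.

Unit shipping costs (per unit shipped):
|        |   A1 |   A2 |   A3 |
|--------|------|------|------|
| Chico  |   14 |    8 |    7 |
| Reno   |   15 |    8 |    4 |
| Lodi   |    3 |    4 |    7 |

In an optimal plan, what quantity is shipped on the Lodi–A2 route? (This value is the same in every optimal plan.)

60

The minimum-cost plan:
  Chico–A3: 20 × 7 = 140
  Reno–A3: 10 × 4 = 40
  Lodi–A1: 40 × 3 = 120
  Lodi–A2: 60 × 4 = 240
  Lodi–A3: 10 × 7 = 70
Total cost = 610.
So Lodi→A2 carries 60 batches.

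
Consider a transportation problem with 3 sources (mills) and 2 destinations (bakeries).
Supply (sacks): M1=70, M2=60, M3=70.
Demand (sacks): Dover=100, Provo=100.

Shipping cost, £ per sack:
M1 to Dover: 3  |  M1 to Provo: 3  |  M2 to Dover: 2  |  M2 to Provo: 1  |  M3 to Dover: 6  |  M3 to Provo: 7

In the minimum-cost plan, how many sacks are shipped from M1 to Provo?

The minimum-cost plan:
  M1->Dover: 30 × £3 = £90
  M1->Provo: 40 × £3 = £120
  M2->Provo: 60 × £1 = £60
  M3->Dover: 70 × £6 = £420
Total cost = £690.
So M1→Provo carries 40 sacks.

40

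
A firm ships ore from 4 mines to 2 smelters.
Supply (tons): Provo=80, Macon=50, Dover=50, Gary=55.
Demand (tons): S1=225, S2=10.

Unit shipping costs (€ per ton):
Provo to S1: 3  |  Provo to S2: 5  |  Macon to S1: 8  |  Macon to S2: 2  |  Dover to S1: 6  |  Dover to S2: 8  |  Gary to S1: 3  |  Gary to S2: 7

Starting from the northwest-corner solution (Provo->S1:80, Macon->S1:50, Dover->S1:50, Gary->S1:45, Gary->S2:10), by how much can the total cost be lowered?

100

Current plan cost = 80·3 + 50·8 + 50·6 + 45·3 + 10·7 = €1145.
Optimal plan:
  Provo–S1: 80 × €3 = €240
  Macon–S1: 40 × €8 = €320
  Macon–S2: 10 × €2 = €20
  Dover–S1: 50 × €6 = €300
  Gary–S1: 55 × €3 = €165
Optimal cost = €1045.
Saving = 1145 − 1045 = €100.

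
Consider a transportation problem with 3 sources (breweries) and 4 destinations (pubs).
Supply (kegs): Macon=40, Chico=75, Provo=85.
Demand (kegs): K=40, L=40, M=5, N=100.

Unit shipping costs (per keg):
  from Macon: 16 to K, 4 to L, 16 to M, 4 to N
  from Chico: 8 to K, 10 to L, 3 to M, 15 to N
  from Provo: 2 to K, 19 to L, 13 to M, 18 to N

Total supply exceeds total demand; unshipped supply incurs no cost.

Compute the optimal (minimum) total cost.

1645

Optimal allocation:
  Macon→N: 40 × 4 = 160
  Chico→L: 40 × 10 = 400
  Chico→M: 5 × 3 = 15
  Chico→N: 30 × 15 = 450
  Provo→K: 40 × 2 = 80
  Provo→N: 30 × 18 = 540
Total = 160 + 400 + 15 + 450 + 80 + 540 = 1645.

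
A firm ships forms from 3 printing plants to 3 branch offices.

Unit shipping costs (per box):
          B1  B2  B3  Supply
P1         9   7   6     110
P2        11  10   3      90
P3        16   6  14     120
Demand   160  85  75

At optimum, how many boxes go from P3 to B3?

0

Solving gives:
  P1->B1: 110 × 9 = 990
  P2->B1: 15 × 11 = 165
  P2->B3: 75 × 3 = 225
  P3->B1: 35 × 16 = 560
  P3->B2: 85 × 6 = 510
Total cost = 2450.
The route P3→B3 is not used.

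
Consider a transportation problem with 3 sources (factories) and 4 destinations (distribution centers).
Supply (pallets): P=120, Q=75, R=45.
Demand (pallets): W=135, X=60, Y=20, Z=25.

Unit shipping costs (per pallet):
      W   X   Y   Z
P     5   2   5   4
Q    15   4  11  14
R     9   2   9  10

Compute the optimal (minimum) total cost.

1385

One minimum-cost allocation:
  P–W: 90 × 5 = 450
  P–Y: 5 × 5 = 25
  P–Z: 25 × 4 = 100
  Q–X: 60 × 4 = 240
  Q–Y: 15 × 11 = 165
  R–W: 45 × 9 = 405
Total = 450 + 25 + 100 + 240 + 165 + 405 = 1385.
(Supply check: P ships 120; Q ships 75; R ships 45.)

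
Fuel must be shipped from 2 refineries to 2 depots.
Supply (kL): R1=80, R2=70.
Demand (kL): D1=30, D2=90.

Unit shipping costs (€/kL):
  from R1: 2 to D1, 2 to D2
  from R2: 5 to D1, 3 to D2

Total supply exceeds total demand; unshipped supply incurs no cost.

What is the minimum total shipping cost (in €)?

Optimal allocation:
  R1 to D1: 30 kL
  R1 to D2: 50 kL
  R2 to D2: 40 kL
Total cost = €280.

280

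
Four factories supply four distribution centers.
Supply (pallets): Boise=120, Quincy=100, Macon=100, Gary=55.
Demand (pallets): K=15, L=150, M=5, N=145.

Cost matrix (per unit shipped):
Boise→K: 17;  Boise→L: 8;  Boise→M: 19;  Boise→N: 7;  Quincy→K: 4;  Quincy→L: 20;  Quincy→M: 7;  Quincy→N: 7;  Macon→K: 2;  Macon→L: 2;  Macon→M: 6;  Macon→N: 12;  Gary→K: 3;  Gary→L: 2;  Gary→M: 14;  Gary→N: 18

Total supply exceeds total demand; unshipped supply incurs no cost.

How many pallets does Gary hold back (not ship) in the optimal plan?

0

An optimal plan:
  Boise->N: 120 × 7 = 840
  Quincy->K: 10 × 4 = 40
  Quincy->M: 5 × 7 = 35
  Quincy->N: 25 × 7 = 175
  Macon->K: 5 × 2 = 10
  Macon->L: 95 × 2 = 190
  Gary->L: 55 × 2 = 110
Total cost = 1400.
Gary ships 55 of its 55, leaving 0.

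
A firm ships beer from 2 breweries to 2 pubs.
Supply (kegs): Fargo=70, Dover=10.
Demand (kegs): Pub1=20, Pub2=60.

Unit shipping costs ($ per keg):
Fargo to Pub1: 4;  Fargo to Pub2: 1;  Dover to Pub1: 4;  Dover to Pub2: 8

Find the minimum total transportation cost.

140

An optimal shipping plan:
  Fargo→Pub1: 10 kegs
  Fargo→Pub2: 60 kegs
  Dover→Pub1: 10 kegs
Total cost = $140.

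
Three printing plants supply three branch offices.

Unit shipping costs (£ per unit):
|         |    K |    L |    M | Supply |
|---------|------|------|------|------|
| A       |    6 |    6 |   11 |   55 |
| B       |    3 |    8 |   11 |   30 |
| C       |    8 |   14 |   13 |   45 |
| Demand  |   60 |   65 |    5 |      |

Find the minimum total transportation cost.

An optimal shipping plan:
  A->L: 55 boxes
  B->K: 20 boxes
  B->L: 10 boxes
  C->K: 40 boxes
  C->M: 5 boxes
Total cost = £855.
(Supply check: A ships 55; B ships 30; C ships 45.)

855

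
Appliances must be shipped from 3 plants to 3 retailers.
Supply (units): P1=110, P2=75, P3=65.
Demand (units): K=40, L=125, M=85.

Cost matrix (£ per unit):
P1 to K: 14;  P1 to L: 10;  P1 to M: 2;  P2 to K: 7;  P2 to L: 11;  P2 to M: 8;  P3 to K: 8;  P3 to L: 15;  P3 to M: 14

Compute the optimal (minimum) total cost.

One minimum-cost allocation:
  P1 to L: 25 × £10 = £250
  P1 to M: 85 × £2 = £170
  P2 to L: 75 × £11 = £825
  P3 to K: 40 × £8 = £320
  P3 to L: 25 × £15 = £375
Total = 250 + 170 + 825 + 320 + 375 = £1940.

1940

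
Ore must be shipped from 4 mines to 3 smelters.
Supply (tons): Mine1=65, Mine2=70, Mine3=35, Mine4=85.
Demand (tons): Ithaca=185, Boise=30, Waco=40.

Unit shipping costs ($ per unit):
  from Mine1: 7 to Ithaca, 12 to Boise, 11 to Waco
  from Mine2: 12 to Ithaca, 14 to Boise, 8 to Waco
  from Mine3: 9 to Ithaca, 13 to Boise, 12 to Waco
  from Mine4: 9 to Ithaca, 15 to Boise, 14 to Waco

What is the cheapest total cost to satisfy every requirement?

One minimum-cost allocation:
  Mine1→Ithaca: 65 × $7 = $455
  Mine2→Boise: 30 × $14 = $420
  Mine2→Waco: 40 × $8 = $320
  Mine3→Ithaca: 35 × $9 = $315
  Mine4→Ithaca: 85 × $9 = $765
Total = 455 + 420 + 320 + 315 + 765 = $2275.
(Supply check: Mine1 ships 65; Mine2 ships 70; Mine3 ships 35; Mine4 ships 85.)

2275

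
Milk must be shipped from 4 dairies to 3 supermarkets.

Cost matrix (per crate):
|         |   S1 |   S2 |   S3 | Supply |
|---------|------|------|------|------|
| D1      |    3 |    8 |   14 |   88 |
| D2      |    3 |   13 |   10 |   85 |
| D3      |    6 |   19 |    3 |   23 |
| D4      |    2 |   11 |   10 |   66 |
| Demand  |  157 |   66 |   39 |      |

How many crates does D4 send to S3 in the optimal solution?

0

Optimal shipments:
  D1→S1: 22 × 3 = 66
  D1→S2: 66 × 8 = 528
  D2→S1: 69 × 3 = 207
  D2→S3: 16 × 10 = 160
  D3→S3: 23 × 3 = 69
  D4→S1: 66 × 2 = 132
Total cost = 1162.
The route D4→S3 is not used.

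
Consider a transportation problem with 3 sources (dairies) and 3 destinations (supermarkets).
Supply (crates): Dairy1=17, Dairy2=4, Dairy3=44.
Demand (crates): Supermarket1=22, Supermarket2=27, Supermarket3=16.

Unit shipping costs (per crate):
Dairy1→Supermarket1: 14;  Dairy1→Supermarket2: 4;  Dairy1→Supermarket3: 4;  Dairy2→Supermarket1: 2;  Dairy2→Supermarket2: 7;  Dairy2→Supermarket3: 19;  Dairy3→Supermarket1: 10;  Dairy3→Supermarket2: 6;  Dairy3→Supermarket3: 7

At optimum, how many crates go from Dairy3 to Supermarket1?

18

Optimal shipments:
  Dairy1->Supermarket2: 1 × 4 = 4
  Dairy1->Supermarket3: 16 × 4 = 64
  Dairy2->Supermarket1: 4 × 2 = 8
  Dairy3->Supermarket1: 18 × 10 = 180
  Dairy3->Supermarket2: 26 × 6 = 156
Total cost = 412.
So Dairy3→Supermarket1 carries 18 crates.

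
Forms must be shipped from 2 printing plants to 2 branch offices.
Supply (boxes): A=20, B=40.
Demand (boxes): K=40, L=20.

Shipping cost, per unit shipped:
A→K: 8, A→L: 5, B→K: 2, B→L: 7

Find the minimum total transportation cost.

A cheapest plan:
  A→L: 20 boxes
  B→K: 40 boxes
Total cost = 180.

180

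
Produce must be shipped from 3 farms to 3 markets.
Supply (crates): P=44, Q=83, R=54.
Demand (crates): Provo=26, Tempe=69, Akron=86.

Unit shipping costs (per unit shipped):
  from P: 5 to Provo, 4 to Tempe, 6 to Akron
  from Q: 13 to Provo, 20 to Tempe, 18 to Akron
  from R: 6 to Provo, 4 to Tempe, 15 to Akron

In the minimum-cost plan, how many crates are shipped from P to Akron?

29

Solving gives:
  P->Tempe: 15 × 4 = 60
  P->Akron: 29 × 6 = 174
  Q->Provo: 26 × 13 = 338
  Q->Akron: 57 × 18 = 1026
  R->Tempe: 54 × 4 = 216
Total cost = 1814.
So P→Akron carries 29 crates.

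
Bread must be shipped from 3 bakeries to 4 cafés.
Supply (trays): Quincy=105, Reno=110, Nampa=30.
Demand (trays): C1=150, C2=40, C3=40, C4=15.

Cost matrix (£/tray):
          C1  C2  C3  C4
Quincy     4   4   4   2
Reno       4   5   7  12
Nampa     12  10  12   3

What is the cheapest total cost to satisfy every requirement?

1055

An optimal shipping plan:
  Quincy–C1: 40 × £4 = £160
  Quincy–C2: 25 × £4 = £100
  Quincy–C3: 40 × £4 = £160
  Reno–C1: 110 × £4 = £440
  Nampa–C2: 15 × £10 = £150
  Nampa–C4: 15 × £3 = £45
Total = 160 + 100 + 160 + 440 + 150 + 45 = £1055.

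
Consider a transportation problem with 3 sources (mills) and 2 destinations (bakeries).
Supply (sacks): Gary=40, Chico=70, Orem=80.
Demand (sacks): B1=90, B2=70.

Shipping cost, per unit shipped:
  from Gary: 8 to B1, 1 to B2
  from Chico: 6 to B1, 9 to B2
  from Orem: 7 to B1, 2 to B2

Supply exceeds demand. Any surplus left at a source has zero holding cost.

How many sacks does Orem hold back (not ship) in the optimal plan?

30

An optimal plan:
  Gary->B2: 40 × 1 = 40
  Chico->B1: 70 × 6 = 420
  Orem->B1: 20 × 7 = 140
  Orem->B2: 30 × 2 = 60
Total cost = 660.
Orem ships 50 of its 80, leaving 30.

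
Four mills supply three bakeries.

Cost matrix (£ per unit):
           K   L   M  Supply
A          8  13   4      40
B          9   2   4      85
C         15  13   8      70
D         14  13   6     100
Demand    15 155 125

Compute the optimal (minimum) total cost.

1900

A cheapest plan:
  A to K: 15 × £8 = £120
  A to M: 25 × £4 = £100
  B to L: 85 × £2 = £170
  C to L: 70 × £13 = £910
  D to M: 100 × £6 = £600
Total = 120 + 100 + 170 + 910 + 600 = £1900.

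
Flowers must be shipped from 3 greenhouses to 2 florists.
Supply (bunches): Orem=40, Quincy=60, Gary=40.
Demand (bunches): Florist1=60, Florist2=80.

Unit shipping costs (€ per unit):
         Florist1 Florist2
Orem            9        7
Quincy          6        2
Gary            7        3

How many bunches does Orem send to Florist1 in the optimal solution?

40

Optimal shipments:
  Orem->Florist1: 40 × €9 = €360
  Quincy->Florist1: 20 × €6 = €120
  Quincy->Florist2: 40 × €2 = €80
  Gary->Florist2: 40 × €3 = €120
Total cost = €680.
So Orem→Florist1 carries 40 bunches.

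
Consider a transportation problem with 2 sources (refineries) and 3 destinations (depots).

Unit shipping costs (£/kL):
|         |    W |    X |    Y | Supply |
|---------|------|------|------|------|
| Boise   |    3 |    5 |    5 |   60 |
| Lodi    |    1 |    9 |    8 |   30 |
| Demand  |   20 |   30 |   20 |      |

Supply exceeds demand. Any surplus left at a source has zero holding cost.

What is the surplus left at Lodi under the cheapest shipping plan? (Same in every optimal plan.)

10

Minimum-cost shipments:
  Boise→X: 30 × £5 = £150
  Boise→Y: 20 × £5 = £100
  Lodi→W: 20 × £1 = £20
Total cost = £270.
Lodi ships 20 of its 30, leaving 10.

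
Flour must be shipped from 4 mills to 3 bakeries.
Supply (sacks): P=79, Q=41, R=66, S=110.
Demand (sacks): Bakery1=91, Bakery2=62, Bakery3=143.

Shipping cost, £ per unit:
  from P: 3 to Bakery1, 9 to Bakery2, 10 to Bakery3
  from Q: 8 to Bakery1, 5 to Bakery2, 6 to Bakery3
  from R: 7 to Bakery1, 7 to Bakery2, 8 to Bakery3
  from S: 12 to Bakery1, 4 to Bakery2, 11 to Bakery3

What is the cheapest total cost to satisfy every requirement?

1775

Optimal allocation:
  P to Bakery1: 79 × £3 = £237
  Q to Bakery3: 41 × £6 = £246
  R to Bakery1: 12 × £7 = £84
  R to Bakery3: 54 × £8 = £432
  S to Bakery2: 62 × £4 = £248
  S to Bakery3: 48 × £11 = £528
Total = 237 + 246 + 84 + 432 + 248 + 528 = £1775.
(Supply check: P ships 79; Q ships 41; R ships 66; S ships 110.)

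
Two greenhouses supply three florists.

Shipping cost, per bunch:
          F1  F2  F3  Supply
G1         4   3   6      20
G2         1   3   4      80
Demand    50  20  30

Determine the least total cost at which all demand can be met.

230

A cheapest plan:
  G1–F2: 20 × 3 = 60
  G2–F1: 50 × 1 = 50
  G2–F3: 30 × 4 = 120
Total = 60 + 50 + 120 = 230.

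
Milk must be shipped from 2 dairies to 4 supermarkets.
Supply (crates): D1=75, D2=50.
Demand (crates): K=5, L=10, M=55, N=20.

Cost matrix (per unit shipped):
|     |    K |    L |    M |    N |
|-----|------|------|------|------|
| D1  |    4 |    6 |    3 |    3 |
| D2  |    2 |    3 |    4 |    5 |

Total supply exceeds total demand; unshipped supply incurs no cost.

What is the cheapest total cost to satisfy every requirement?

265

One minimum-cost allocation:
  D1 to M: 55 crates
  D1 to N: 20 crates
  D2 to K: 5 crates
  D2 to L: 10 crates
Total cost = 265.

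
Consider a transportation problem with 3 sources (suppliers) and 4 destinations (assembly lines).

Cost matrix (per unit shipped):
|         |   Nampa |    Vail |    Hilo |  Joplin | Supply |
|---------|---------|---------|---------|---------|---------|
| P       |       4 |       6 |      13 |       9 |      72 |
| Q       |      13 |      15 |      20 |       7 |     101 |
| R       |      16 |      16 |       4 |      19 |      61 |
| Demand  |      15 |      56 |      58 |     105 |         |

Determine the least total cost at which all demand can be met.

1401

Optimal allocation:
  P->Nampa: 15 batches
  P->Vail: 56 batches
  P->Joplin: 1 batches
  Q->Joplin: 101 batches
  R->Hilo: 58 batches
  R->Joplin: 3 batches
Total cost = 1401.
(Supply check: P ships 72; Q ships 101; R ships 61.)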